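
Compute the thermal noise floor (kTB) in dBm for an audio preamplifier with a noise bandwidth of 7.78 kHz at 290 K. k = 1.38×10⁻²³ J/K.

P_n = kTB = 1.38×10⁻²³ × 290 × 7.78×10³ = 3.11×10⁻¹⁷ W
In dBm: 10 log₁₀(3.11×10⁻¹⁷ / 10⁻³) = −135.1 dBm

−135.1 dBm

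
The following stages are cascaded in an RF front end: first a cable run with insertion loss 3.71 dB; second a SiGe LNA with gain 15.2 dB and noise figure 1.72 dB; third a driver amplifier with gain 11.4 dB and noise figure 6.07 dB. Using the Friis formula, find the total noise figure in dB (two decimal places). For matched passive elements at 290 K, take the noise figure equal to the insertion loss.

5.69 dB

Convert to linear (a loss of L dB is a gain of −L dB): F_i = 10^(NF_i/10), G_i = 10^(G_i,dB/10)
  Stage 1: F_1 = 10^(3.71/10) = 2.350, G_1 = 10^(−3.71/10) = 0.4256
  Stage 2: F_2 = 10^(1.72/10) = 1.486, G_2 = 10^(15.2/10) = 33.11
  Stage 3: F_3 = 10^(6.07/10) = 4.046, G_3 = 10^(11.4/10) = 13.80
Friis cascade:
  F = 2.350 + (1.486 − 1)/0.4256 + (4.046 − 1)/14.09 = 3.708
NF = 10 log₁₀(3.708) = 5.69 dB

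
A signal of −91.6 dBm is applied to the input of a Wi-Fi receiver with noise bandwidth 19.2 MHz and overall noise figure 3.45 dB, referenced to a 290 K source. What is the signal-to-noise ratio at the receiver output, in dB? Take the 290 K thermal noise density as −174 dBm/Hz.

Noise floor: N = −174 + 10 log₁₀(B) + NF
10 log₁₀(1.92×10⁷) = 72.83 dB
N = −174 + 72.83 + 3.45 = −97.72 dBm
SNR = P_sig − N = −91.6 − (−97.72) = 6.12 dB → 6.1 dB

6.1 dB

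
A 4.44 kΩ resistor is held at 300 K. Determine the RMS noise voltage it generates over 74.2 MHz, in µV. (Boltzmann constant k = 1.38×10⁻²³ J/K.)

V_n = √(4kTRB)
4kTRB = 4 × 1.38×10⁻²³ × 300 × 4.44×10³ × 7.42×10⁷ = 5.46×10⁻⁹ V²
V_n = √(5.46×10⁻⁹) = 7.39×10⁻⁵ V = 73.9 µV

73.9 µV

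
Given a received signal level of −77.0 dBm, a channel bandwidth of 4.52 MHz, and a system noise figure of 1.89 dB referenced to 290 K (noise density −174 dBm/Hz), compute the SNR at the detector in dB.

28.6 dB

Noise floor: N = −174 + 10 log₁₀(B) + NF
10 log₁₀(4.52×10⁶) = 66.55 dB
N = −174 + 66.55 + 1.89 = −105.56 dBm
SNR = P_sig − N = −77.0 − (−105.56) = 28.56 dB → 28.6 dB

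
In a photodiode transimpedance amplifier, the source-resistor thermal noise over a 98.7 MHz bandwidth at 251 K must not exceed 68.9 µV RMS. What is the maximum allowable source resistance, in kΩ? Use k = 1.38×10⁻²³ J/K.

Johnson–Nyquist: V_n = √(4kTRB) ⇒ R = V_n² / (4kTB)
4kTB = 4 × 1.38×10⁻²³ × 251 × 9.87×10⁷ = 1.37×10⁻¹²
R = (6.89×10⁻⁵)² / 1.37×10⁻¹² = 3.47×10³ Ω = 3.47 kΩ

3.47 kΩ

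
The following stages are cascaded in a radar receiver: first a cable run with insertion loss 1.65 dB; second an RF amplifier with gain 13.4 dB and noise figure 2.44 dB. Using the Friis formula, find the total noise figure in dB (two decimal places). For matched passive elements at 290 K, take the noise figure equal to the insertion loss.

4.09 dB

Convert to linear (a loss of L dB is a gain of −L dB): F_i = 10^(NF_i/10), G_i = 10^(G_i,dB/10)
  Stage 1: F_1 = 10^(1.65/10) = 1.462, G_1 = 10^(−1.65/10) = 0.6839
  Stage 2: F_2 = 10^(2.44/10) = 1.754, G_2 = 10^(13.4/10) = 21.88
Friis cascade:
  F = 1.462 + (1.754 − 1)/0.6839 = 2.564
NF = 10 log₁₀(2.564) = 4.09 dB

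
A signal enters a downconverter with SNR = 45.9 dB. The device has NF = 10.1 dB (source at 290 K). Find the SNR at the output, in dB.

35.8 dB

By definition F = SNR_in/SNR_out, so in dB: SNR_out = SNR_in − NF
SNR_out = 45.9 − 10.1 = 35.8 dB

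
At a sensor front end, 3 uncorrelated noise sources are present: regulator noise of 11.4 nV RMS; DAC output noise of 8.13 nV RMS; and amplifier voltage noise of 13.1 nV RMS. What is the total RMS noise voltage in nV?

19.2 nV

Uncorrelated sources add in power (mean-square): V_tot = √(ΣV_i²)
V_tot = √[(1.14×10⁻⁸)² + (8.13×10⁻⁹)² + (1.31×10⁻⁸)²] = 1.92×10⁻⁸ V = 19.2 nV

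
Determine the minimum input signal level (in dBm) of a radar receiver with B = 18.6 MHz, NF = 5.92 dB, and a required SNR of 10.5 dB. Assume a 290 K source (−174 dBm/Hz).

Sensitivity = −174 + 10 log₁₀(B) + NF + SNR_min
= −174 + 72.7 + 5.92 + 10.5
= −84.88 dBm → −84.9 dBm

−84.9 dBm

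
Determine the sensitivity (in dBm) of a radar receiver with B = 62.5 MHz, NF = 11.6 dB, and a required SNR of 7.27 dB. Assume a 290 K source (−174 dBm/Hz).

Sensitivity = −174 + 10 log₁₀(B) + NF + SNR_min
= −174 + 77.96 + 11.6 + 7.27
= −77.17 dBm → −77.2 dBm

−77.2 dBm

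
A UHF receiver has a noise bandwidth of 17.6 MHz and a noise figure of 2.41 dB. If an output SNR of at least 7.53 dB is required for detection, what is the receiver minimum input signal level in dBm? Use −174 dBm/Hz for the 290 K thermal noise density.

Sensitivity = −174 + 10 log₁₀(B) + NF + SNR_min
= −174 + 72.46 + 2.41 + 7.53
= −91.60 dBm → −91.6 dBm

−91.6 dBm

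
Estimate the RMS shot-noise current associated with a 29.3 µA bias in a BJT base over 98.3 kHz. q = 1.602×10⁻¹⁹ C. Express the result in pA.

I_n = √(2qI·B)
2qI·B = 2 × 1.602×10⁻¹⁹ × 2.93×10⁻⁵ × 9.83×10⁴ = 9.23×10⁻¹⁹ A²
I_n = √(9.23×10⁻¹⁹) = 9.61×10⁻¹⁰ A = 961 pA

961 pA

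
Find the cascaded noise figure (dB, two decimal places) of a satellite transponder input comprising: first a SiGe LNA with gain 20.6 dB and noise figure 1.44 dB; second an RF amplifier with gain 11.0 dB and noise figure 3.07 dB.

1.47 dB

Convert to linear (a loss of L dB is a gain of −L dB): F_i = 10^(NF_i/10), G_i = 10^(G_i,dB/10)
  Stage 1: F_1 = 10^(1.44/10) = 1.393, G_1 = 10^(20.6/10) = 114.8
  Stage 2: F_2 = 10^(3.07/10) = 2.028, G_2 = 10^(11.0/10) = 12.59
Friis cascade:
  F = 1.393 + (2.028 − 1)/114.8 = 1.402
NF = 10 log₁₀(1.402) = 1.47 dB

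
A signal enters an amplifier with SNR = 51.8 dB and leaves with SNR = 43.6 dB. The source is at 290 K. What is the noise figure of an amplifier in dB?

NF (dB) = SNR_in(dB) − SNR_out(dB) when the source is at T₀
NF = 51.8 − 43.6 = 8.2 dB

8.2 dB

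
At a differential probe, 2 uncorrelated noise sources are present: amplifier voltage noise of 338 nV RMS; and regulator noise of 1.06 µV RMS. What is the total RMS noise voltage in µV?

Uncorrelated sources add in power (mean-square): V_tot = √(ΣV_i²)
V_tot = √[(3.38×10⁻⁷)² + (1.06×10⁻⁶)²] = 1.11×10⁻⁶ V = 1.11 µV

1.11 µV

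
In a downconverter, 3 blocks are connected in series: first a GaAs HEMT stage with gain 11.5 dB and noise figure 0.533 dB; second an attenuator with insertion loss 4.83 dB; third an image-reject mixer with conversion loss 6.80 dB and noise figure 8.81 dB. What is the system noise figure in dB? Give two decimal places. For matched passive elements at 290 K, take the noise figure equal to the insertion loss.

4.31 dB

Convert to linear (a loss of L dB is a gain of −L dB): F_i = 10^(NF_i/10), G_i = 10^(G_i,dB/10)
  Stage 1: F_1 = 10^(0.533/10) = 1.131, G_1 = 10^(11.5/10) = 14.13
  Stage 2: F_2 = 10^(4.83/10) = 3.041, G_2 = 10^(−4.83/10) = 0.3289
  Stage 3: F_3 = 10^(8.81/10) = 7.603, G_3 = 10^(−6.80/10) = 0.2089
Friis cascade:
  F = 1.131 + (3.041 − 1)/14.13 + (7.603 − 1)/4.645 = 2.697
NF = 10 log₁₀(2.697) = 4.31 dB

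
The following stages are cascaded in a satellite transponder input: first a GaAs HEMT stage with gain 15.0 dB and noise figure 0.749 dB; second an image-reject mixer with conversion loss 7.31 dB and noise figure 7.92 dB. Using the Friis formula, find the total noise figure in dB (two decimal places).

1.31 dB

Convert to linear (a loss of L dB is a gain of −L dB): F_i = 10^(NF_i/10), G_i = 10^(G_i,dB/10)
  Stage 1: F_1 = 10^(0.749/10) = 1.188, G_1 = 10^(15.0/10) = 31.62
  Stage 2: F_2 = 10^(7.92/10) = 6.194, G_2 = 10^(−7.31/10) = 0.1858
Friis cascade:
  F = 1.188 + (6.194 − 1)/31.62 = 1.352
NF = 10 log₁₀(1.352) = 1.31 dB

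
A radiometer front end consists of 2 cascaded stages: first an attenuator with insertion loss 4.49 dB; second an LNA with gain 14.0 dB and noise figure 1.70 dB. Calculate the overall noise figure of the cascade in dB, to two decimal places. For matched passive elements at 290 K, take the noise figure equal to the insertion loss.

Convert to linear (a loss of L dB is a gain of −L dB): F_i = 10^(NF_i/10), G_i = 10^(G_i,dB/10)
  Stage 1: F_1 = 10^(4.49/10) = 2.812, G_1 = 10^(−4.49/10) = 0.3556
  Stage 2: F_2 = 10^(1.70/10) = 1.479, G_2 = 10^(14.0/10) = 25.12
Friis cascade:
  F = 2.812 + (1.479 − 1)/0.3556 = 4.159
NF = 10 log₁₀(4.159) = 6.19 dB

6.19 dB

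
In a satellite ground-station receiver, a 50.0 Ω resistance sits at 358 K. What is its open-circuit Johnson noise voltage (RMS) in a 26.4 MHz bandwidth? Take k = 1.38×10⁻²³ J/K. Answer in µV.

V_n = √(4kTRB)
4kTRB = 4 × 1.38×10⁻²³ × 358 × 5.00×10¹ × 2.64×10⁷ = 2.61×10⁻¹¹ V²
V_n = √(2.61×10⁻¹¹) = 5.11×10⁻⁶ V = 5.11 µV

5.11 µV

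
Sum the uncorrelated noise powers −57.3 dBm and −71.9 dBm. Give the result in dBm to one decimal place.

−57.2 dBm

Convert to linear, add, convert back:
P₁ = 1.86×10⁻⁹ W, P₂ = 6.46×10⁻¹¹ W
P_tot = 1.93×10⁻⁹ W → 10 log₁₀(P_tot / 10⁻³) = −57.2 dBm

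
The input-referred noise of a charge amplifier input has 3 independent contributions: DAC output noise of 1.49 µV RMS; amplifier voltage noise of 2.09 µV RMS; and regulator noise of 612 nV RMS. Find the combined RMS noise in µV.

Uncorrelated sources add in power (mean-square): V_tot = √(ΣV_i²)
V_tot = √[(1.49×10⁻⁶)² + (2.09×10⁻⁶)² + (6.12×10⁻⁷)²] = 2.64×10⁻⁶ V = 2.64 µV

2.64 µV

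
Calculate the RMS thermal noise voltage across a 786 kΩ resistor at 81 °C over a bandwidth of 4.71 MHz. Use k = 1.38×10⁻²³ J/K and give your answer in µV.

269 µV

T = 81 °C + 273.15 = 354.15 K
V_n = √(4kTRB)
4kTRB = 4 × 1.38×10⁻²³ × 354.15 × 7.86×10⁵ × 4.71×10⁶ = 7.24×10⁻⁸ V²
V_n = √(7.24×10⁻⁸) = 2.69×10⁻⁴ V = 269 µV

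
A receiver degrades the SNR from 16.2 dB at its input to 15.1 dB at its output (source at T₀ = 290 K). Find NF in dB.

NF (dB) = SNR_in(dB) − SNR_out(dB) when the source is at T₀
NF = 16.2 − 15.1 = 1.1 dB

1.1 dB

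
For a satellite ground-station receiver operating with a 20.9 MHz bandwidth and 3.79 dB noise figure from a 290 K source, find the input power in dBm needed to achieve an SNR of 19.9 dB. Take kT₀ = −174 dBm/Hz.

Sensitivity = −174 + 10 log₁₀(B) + NF + SNR_min
= −174 + 73.2 + 3.79 + 19.9
= −77.11 dBm → −77.1 dBm

−77.1 dBm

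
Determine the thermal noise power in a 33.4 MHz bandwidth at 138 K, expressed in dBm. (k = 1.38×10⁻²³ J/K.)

−102.0 dBm

P_n = kTB = 1.38×10⁻²³ × 138 × 3.34×10⁷ = 6.36×10⁻¹⁴ W
In dBm: 10 log₁₀(6.36×10⁻¹⁴ / 10⁻³) = −102.0 dBm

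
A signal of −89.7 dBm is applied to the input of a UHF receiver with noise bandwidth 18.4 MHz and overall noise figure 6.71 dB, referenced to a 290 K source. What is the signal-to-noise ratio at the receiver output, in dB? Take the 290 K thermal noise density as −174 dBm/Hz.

Noise floor: N = −174 + 10 log₁₀(B) + NF
10 log₁₀(1.84×10⁷) = 72.65 dB
N = −174 + 72.65 + 6.71 = −94.64 dBm
SNR = P_sig − N = −89.7 − (−94.64) = 4.94 dB → 4.9 dB

4.9 dB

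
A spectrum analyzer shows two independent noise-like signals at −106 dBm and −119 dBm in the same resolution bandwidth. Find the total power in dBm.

−105.8 dBm

Convert to linear, add, convert back:
P₁ = 2.51×10⁻¹⁴ W, P₂ = 1.26×10⁻¹⁵ W
P_tot = 2.64×10⁻¹⁴ W → 10 log₁₀(P_tot / 10⁻³) = −105.8 dBm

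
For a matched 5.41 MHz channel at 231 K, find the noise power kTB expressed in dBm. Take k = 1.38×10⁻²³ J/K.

−107.6 dBm

P_n = kTB = 1.38×10⁻²³ × 231 × 5.41×10⁶ = 1.72×10⁻¹⁴ W
In dBm: 10 log₁₀(1.72×10⁻¹⁴ / 10⁻³) = −107.6 dBm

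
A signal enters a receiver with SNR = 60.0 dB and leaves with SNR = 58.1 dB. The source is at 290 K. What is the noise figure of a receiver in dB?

1.9 dB

NF (dB) = SNR_in(dB) − SNR_out(dB) when the source is at T₀
NF = 60.0 − 58.1 = 1.9 dB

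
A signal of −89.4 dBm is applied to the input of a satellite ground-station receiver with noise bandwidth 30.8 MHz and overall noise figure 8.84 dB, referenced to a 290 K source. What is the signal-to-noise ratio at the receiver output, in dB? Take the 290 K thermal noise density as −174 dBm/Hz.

Noise floor: N = −174 + 10 log₁₀(B) + NF
10 log₁₀(3.08×10⁷) = 74.89 dB
N = −174 + 74.89 + 8.84 = −90.27 dBm
SNR = P_sig − N = −89.4 − (−90.27) = 0.87 dB → 0.9 dB

0.9 dB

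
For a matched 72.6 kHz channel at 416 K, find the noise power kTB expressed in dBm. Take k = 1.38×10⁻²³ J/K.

−123.8 dBm

P_n = kTB = 1.38×10⁻²³ × 416 × 7.26×10⁴ = 4.17×10⁻¹⁶ W
In dBm: 10 log₁₀(4.17×10⁻¹⁶ / 10⁻³) = −123.8 dBm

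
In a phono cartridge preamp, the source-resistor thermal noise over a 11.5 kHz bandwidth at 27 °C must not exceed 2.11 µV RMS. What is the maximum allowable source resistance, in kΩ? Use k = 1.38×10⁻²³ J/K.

23.4 kΩ

T = 27 °C + 273.15 = 300.15 K
Johnson–Nyquist: V_n = √(4kTRB) ⇒ R = V_n² / (4kTB)
4kTB = 4 × 1.38×10⁻²³ × 300.15 × 1.15×10⁴ = 1.91×10⁻¹⁶
R = (2.11×10⁻⁶)² / 1.91×10⁻¹⁶ = 2.34×10⁴ Ω = 23.4 kΩ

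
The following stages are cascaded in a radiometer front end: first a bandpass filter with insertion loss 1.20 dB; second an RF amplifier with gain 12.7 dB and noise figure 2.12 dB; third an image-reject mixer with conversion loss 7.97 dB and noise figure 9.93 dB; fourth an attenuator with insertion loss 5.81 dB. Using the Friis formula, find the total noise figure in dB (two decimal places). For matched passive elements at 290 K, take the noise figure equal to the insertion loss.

6.04 dB

Convert to linear (a loss of L dB is a gain of −L dB): F_i = 10^(NF_i/10), G_i = 10^(G_i,dB/10)
  Stage 1: F_1 = 10^(1.20/10) = 1.318, G_1 = 10^(−1.20/10) = 0.7586
  Stage 2: F_2 = 10^(2.12/10) = 1.629, G_2 = 10^(12.7/10) = 18.62
  Stage 3: F_3 = 10^(9.93/10) = 9.840, G_3 = 10^(−7.97/10) = 0.1596
  Stage 4: F_4 = 10^(5.81/10) = 3.811, G_4 = 10^(−5.81/10) = 0.2624
Friis cascade:
  F = 1.318 + (1.629 − 1)/0.7586 + (9.840 − 1)/14.13 + (3.811 − 1)/2.254 = 4.020
NF = 10 log₁₀(4.020) = 6.04 dB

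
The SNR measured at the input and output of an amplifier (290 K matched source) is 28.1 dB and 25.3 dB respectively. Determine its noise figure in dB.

2.8 dB

NF (dB) = SNR_in(dB) − SNR_out(dB) when the source is at T₀
NF = 28.1 − 25.3 = 2.8 dB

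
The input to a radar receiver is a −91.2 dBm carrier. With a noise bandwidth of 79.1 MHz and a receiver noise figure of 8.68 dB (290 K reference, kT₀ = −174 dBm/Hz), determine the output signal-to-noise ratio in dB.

−4.9 dB

Noise floor: N = −174 + 10 log₁₀(B) + NF
10 log₁₀(7.91×10⁷) = 78.98 dB
N = −174 + 78.98 + 8.68 = −86.34 dBm
SNR = P_sig − N = −91.2 − (−86.34) = −4.86 dB → −4.9 dB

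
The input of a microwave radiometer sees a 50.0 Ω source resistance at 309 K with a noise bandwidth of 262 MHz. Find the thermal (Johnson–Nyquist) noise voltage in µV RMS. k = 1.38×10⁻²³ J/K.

14.9 µV

V_n = √(4kTRB)
4kTRB = 4 × 1.38×10⁻²³ × 309 × 5.00×10¹ × 2.62×10⁸ = 2.23×10⁻¹⁰ V²
V_n = √(2.23×10⁻¹⁰) = 1.49×10⁻⁵ V = 14.9 µV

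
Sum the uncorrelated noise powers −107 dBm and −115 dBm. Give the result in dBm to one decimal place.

Convert to linear, add, convert back:
P₁ = 2.00×10⁻¹⁴ W, P₂ = 3.16×10⁻¹⁵ W
P_tot = 2.31×10⁻¹⁴ W → 10 log₁₀(P_tot / 10⁻³) = −106.4 dBm

−106.4 dBm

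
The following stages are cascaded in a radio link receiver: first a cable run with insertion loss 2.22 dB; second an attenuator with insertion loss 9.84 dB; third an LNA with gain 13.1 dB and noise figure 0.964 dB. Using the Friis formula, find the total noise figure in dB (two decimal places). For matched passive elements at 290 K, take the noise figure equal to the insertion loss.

13.02 dB

Convert to linear (a loss of L dB is a gain of −L dB): F_i = 10^(NF_i/10), G_i = 10^(G_i,dB/10)
  Stage 1: F_1 = 10^(2.22/10) = 1.667, G_1 = 10^(−2.22/10) = 0.5998
  Stage 2: F_2 = 10^(9.84/10) = 9.638, G_2 = 10^(−9.84/10) = 0.1038
  Stage 3: F_3 = 10^(0.964/10) = 1.249, G_3 = 10^(13.1/10) = 20.42
Friis cascade:
  F = 1.667 + (9.638 − 1)/0.5998 + (1.249 − 1)/0.06223 = 20.06
NF = 10 log₁₀(20.06) = 13.02 dB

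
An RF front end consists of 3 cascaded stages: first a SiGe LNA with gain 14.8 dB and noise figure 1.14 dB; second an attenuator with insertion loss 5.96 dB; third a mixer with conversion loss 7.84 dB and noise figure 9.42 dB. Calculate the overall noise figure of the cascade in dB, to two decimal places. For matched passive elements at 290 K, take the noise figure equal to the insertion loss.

Convert to linear (a loss of L dB is a gain of −L dB): F_i = 10^(NF_i/10), G_i = 10^(G_i,dB/10)
  Stage 1: F_1 = 10^(1.14/10) = 1.300, G_1 = 10^(14.8/10) = 30.20
  Stage 2: F_2 = 10^(5.96/10) = 3.945, G_2 = 10^(−5.96/10) = 0.2535
  Stage 3: F_3 = 10^(9.42/10) = 8.750, G_3 = 10^(−7.84/10) = 0.1644
Friis cascade:
  F = 1.300 + (3.945 − 1)/30.20 + (8.750 − 1)/7.656 = 2.410
NF = 10 log₁₀(2.410) = 3.82 dB

3.82 dB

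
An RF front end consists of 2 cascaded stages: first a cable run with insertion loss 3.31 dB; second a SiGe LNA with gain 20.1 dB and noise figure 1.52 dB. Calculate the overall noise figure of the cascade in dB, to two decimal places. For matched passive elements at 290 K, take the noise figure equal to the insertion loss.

4.83 dB

Convert to linear (a loss of L dB is a gain of −L dB): F_i = 10^(NF_i/10), G_i = 10^(G_i,dB/10)
  Stage 1: F_1 = 10^(3.31/10) = 2.143, G_1 = 10^(−3.31/10) = 0.4667
  Stage 2: F_2 = 10^(1.52/10) = 1.419, G_2 = 10^(20.1/10) = 102.3
Friis cascade:
  F = 2.143 + (1.419 − 1)/0.4667 = 3.041
NF = 10 log₁₀(3.041) = 4.83 dB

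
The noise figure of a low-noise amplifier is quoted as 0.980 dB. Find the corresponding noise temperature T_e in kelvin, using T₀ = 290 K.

73.4 K

F = 10^(0.980/10) = 1.25314
T_e = (F − 1)·T₀ = (1.25314 − 1) × 290 = 73.4 K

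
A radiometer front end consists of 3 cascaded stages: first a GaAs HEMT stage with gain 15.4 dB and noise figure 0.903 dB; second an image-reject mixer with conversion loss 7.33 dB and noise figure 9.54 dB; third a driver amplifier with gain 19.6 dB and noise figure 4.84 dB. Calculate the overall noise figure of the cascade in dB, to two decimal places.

2.51 dB

Convert to linear (a loss of L dB is a gain of −L dB): F_i = 10^(NF_i/10), G_i = 10^(G_i,dB/10)
  Stage 1: F_1 = 10^(0.903/10) = 1.231, G_1 = 10^(15.4/10) = 34.67
  Stage 2: F_2 = 10^(9.54/10) = 8.995, G_2 = 10^(−7.33/10) = 0.1849
  Stage 3: F_3 = 10^(4.84/10) = 3.048, G_3 = 10^(19.6/10) = 91.20
Friis cascade:
  F = 1.231 + (8.995 − 1)/34.67 + (3.048 − 1)/6.412 = 1.781
NF = 10 log₁₀(1.781) = 2.51 dB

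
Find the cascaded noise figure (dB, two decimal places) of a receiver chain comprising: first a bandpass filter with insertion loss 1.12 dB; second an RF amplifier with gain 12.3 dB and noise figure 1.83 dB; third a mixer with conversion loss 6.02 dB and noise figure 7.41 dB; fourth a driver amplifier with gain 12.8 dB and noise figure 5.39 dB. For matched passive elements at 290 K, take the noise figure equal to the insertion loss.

4.87 dB

Convert to linear (a loss of L dB is a gain of −L dB): F_i = 10^(NF_i/10), G_i = 10^(G_i,dB/10)
  Stage 1: F_1 = 10^(1.12/10) = 1.294, G_1 = 10^(−1.12/10) = 0.7727
  Stage 2: F_2 = 10^(1.83/10) = 1.524, G_2 = 10^(12.3/10) = 16.98
  Stage 3: F_3 = 10^(7.41/10) = 5.508, G_3 = 10^(−6.02/10) = 0.2500
  Stage 4: F_4 = 10^(5.39/10) = 3.459, G_4 = 10^(12.8/10) = 19.05
Friis cascade:
  F = 1.294 + (1.524 − 1)/0.7727 + (5.508 − 1)/13.12 + (3.459 − 1)/3.281 = 3.066
NF = 10 log₁₀(3.066) = 4.87 dB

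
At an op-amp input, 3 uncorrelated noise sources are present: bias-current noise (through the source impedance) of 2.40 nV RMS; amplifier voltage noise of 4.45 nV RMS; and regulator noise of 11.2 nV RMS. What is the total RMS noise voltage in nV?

12.3 nV

Uncorrelated sources add in power (mean-square): V_tot = √(ΣV_i²)
V_tot = √[(2.40×10⁻⁹)² + (4.45×10⁻⁹)² + (1.12×10⁻⁸)²] = 1.23×10⁻⁸ V = 12.3 nV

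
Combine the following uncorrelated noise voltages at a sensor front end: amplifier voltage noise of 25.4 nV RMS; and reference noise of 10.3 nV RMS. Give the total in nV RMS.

Uncorrelated sources add in power (mean-square): V_tot = √(ΣV_i²)
V_tot = √[(2.54×10⁻⁸)² + (1.03×10⁻⁸)²] = 2.74×10⁻⁸ V = 27.4 nV

27.4 nV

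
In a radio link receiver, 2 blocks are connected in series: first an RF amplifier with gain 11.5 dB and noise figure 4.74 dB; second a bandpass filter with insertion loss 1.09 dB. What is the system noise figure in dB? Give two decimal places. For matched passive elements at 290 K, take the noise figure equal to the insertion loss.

4.77 dB

Convert to linear (a loss of L dB is a gain of −L dB): F_i = 10^(NF_i/10), G_i = 10^(G_i,dB/10)
  Stage 1: F_1 = 10^(4.74/10) = 2.979, G_1 = 10^(11.5/10) = 14.13
  Stage 2: F_2 = 10^(1.09/10) = 1.285, G_2 = 10^(−1.09/10) = 0.7780
Friis cascade:
  F = 2.979 + (1.285 − 1)/14.13 = 2.999
NF = 10 log₁₀(2.999) = 4.77 dB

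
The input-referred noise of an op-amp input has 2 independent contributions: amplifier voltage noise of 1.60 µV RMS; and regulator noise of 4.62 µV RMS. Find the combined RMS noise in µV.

4.89 µV

Uncorrelated sources add in power (mean-square): V_tot = √(ΣV_i²)
V_tot = √[(1.60×10⁻⁶)² + (4.62×10⁻⁶)²] = 4.89×10⁻⁶ V = 4.89 µV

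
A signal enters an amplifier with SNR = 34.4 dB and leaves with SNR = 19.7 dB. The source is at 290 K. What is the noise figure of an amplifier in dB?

NF (dB) = SNR_in(dB) − SNR_out(dB) when the source is at T₀
NF = 34.4 − 19.7 = 14.7 dB

14.7 dB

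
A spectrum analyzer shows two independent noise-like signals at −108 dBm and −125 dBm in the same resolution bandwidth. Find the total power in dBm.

−107.9 dBm

Convert to linear, add, convert back:
P₁ = 1.58×10⁻¹⁴ W, P₂ = 3.16×10⁻¹⁶ W
P_tot = 1.62×10⁻¹⁴ W → 10 log₁₀(P_tot / 10⁻³) = −107.9 dBm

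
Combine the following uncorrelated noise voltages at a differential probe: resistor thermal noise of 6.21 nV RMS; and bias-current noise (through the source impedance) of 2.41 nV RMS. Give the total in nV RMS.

6.66 nV

Uncorrelated sources add in power (mean-square): V_tot = √(ΣV_i²)
V_tot = √[(6.21×10⁻⁹)² + (2.41×10⁻⁹)²] = 6.66×10⁻⁹ V = 6.66 nV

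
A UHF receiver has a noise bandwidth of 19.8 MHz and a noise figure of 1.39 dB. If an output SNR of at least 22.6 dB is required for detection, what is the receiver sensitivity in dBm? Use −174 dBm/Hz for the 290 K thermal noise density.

−77.0 dBm

Sensitivity = −174 + 10 log₁₀(B) + NF + SNR_min
= −174 + 72.97 + 1.39 + 22.6
= −77.04 dBm → −77.0 dBm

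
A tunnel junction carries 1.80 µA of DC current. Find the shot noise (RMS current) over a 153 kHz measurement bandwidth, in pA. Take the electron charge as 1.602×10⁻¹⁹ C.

I_n = √(2qI·B)
2qI·B = 2 × 1.602×10⁻¹⁹ × 1.80×10⁻⁶ × 1.53×10⁵ = 8.82×10⁻²⁰ A²
I_n = √(8.82×10⁻²⁰) = 2.97×10⁻¹⁰ A = 297 pA

297 pA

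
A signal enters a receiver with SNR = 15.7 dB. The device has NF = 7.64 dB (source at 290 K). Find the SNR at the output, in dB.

By definition F = SNR_in/SNR_out, so in dB: SNR_out = SNR_in − NF
SNR_out = 15.7 − 7.64 = 8.06 dB

8.06 dB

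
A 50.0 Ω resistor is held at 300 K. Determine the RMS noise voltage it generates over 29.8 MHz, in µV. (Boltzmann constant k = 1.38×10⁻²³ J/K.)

4.97 µV

V_n = √(4kTRB)
4kTRB = 4 × 1.38×10⁻²³ × 300 × 5.00×10¹ × 2.98×10⁷ = 2.47×10⁻¹¹ V²
V_n = √(2.47×10⁻¹¹) = 4.97×10⁻⁶ V = 4.97 µV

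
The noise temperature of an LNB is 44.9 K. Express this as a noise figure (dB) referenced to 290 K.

F = 1 + T_e/T₀ = 1 + 44.9/290 = 1.15483
NF = 10 log₁₀(1.15483) = 0.625 dB

0.625 dB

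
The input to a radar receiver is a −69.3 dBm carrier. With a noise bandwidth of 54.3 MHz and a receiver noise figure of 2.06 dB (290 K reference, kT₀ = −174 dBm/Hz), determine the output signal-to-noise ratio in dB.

Noise floor: N = −174 + 10 log₁₀(B) + NF
10 log₁₀(5.43×10⁷) = 77.35 dB
N = −174 + 77.35 + 2.06 = −94.59 dBm
SNR = P_sig − N = −69.3 − (−94.59) = 25.29 dB → 25.3 dB

25.3 dB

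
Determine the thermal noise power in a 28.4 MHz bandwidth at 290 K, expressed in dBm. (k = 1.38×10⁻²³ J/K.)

P_n = kTB = 1.38×10⁻²³ × 290 × 2.84×10⁷ = 1.14×10⁻¹³ W
In dBm: 10 log₁₀(1.14×10⁻¹³ / 10⁻³) = −99.4 dBm

−99.4 dBm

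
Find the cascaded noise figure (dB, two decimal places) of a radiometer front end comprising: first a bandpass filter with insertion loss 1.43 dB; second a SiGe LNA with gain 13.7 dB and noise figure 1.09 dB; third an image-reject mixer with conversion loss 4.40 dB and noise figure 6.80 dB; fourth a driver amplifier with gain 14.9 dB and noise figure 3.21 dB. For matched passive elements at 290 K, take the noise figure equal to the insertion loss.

Convert to linear (a loss of L dB is a gain of −L dB): F_i = 10^(NF_i/10), G_i = 10^(G_i,dB/10)
  Stage 1: F_1 = 10^(1.43/10) = 1.390, G_1 = 10^(−1.43/10) = 0.7194
  Stage 2: F_2 = 10^(1.09/10) = 1.285, G_2 = 10^(13.7/10) = 23.44
  Stage 3: F_3 = 10^(6.80/10) = 4.786, G_3 = 10^(−4.40/10) = 0.3631
  Stage 4: F_4 = 10^(3.21/10) = 2.094, G_4 = 10^(14.9/10) = 30.90
Friis cascade:
  F = 1.390 + (1.285 − 1)/0.7194 + (4.786 − 1)/16.87 + (2.094 − 1)/6.124 = 2.190
NF = 10 log₁₀(2.190) = 3.40 dB

3.40 dB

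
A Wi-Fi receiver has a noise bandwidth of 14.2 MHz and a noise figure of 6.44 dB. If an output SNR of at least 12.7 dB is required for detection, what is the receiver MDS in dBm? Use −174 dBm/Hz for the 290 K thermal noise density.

Sensitivity = −174 + 10 log₁₀(B) + NF + SNR_min
= −174 + 71.52 + 6.44 + 12.7
= −83.34 dBm → −83.3 dBm

−83.3 dBm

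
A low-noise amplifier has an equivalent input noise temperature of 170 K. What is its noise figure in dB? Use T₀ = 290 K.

F = 1 + T_e/T₀ = 1 + 170/290 = 1.58621
NF = 10 log₁₀(1.58621) = 2.00 dB

2.00 dB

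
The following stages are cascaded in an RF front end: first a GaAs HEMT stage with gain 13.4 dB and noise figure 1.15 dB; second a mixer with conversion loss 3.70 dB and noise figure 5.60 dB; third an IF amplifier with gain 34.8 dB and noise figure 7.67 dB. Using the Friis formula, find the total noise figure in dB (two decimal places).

Convert to linear (a loss of L dB is a gain of −L dB): F_i = 10^(NF_i/10), G_i = 10^(G_i,dB/10)
  Stage 1: F_1 = 10^(1.15/10) = 1.303, G_1 = 10^(13.4/10) = 21.88
  Stage 2: F_2 = 10^(5.60/10) = 3.631, G_2 = 10^(−3.70/10) = 0.4266
  Stage 3: F_3 = 10^(7.67/10) = 5.848, G_3 = 10^(34.8/10) = 3020
Friis cascade:
  F = 1.303 + (3.631 − 1)/21.88 + (5.848 − 1)/9.333 = 1.943
NF = 10 log₁₀(1.943) = 2.88 dB

2.88 dB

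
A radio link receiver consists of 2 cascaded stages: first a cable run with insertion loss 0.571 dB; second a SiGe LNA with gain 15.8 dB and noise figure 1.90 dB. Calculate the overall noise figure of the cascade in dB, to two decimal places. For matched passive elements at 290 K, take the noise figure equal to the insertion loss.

2.47 dB

Convert to linear (a loss of L dB is a gain of −L dB): F_i = 10^(NF_i/10), G_i = 10^(G_i,dB/10)
  Stage 1: F_1 = 10^(0.571/10) = 1.141, G_1 = 10^(−0.571/10) = 0.8768
  Stage 2: F_2 = 10^(1.90/10) = 1.549, G_2 = 10^(15.8/10) = 38.02
Friis cascade:
  F = 1.141 + (1.549 − 1)/0.8768 = 1.766
NF = 10 log₁₀(1.766) = 2.47 dB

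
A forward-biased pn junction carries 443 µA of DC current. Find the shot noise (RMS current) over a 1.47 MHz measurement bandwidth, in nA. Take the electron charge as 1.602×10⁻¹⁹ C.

I_n = √(2qI·B)
2qI·B = 2 × 1.602×10⁻¹⁹ × 4.43×10⁻⁴ × 1.47×10⁶ = 2.09×10⁻¹⁶ A²
I_n = √(2.09×10⁻¹⁶) = 1.44×10⁻⁸ A = 14.4 nA

14.4 nA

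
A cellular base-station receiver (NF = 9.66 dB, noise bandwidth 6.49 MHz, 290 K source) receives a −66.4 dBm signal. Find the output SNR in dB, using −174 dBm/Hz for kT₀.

29.8 dB

Noise floor: N = −174 + 10 log₁₀(B) + NF
10 log₁₀(6.49×10⁶) = 68.12 dB
N = −174 + 68.12 + 9.66 = −96.22 dBm
SNR = P_sig − N = −66.4 − (−96.22) = 29.82 dB → 29.8 dB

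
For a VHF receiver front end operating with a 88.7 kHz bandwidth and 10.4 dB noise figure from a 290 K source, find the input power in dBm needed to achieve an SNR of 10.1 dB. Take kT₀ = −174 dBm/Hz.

−104.0 dBm

Sensitivity = −174 + 10 log₁₀(B) + NF + SNR_min
= −174 + 49.48 + 10.4 + 10.1
= −104.02 dBm → −104.0 dBm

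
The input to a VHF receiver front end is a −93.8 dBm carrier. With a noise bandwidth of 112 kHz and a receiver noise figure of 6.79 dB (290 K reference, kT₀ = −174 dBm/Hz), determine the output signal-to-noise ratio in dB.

22.9 dB

Noise floor: N = −174 + 10 log₁₀(B) + NF
10 log₁₀(1.12×10⁵) = 50.49 dB
N = −174 + 50.49 + 6.79 = −116.72 dBm
SNR = P_sig − N = −93.8 − (−116.72) = 22.92 dB → 22.9 dB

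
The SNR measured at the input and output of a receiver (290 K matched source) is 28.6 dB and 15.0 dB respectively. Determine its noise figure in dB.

NF (dB) = SNR_in(dB) − SNR_out(dB) when the source is at T₀
NF = 28.6 − 15.0 = 13.6 dB

13.6 dB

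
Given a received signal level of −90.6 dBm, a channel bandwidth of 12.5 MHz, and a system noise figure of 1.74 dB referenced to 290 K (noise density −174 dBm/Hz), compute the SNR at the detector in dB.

Noise floor: N = −174 + 10 log₁₀(B) + NF
10 log₁₀(1.25×10⁷) = 70.97 dB
N = −174 + 70.97 + 1.74 = −101.29 dBm
SNR = P_sig − N = −90.6 − (−101.29) = 10.69 dB → 10.7 dB

10.7 dB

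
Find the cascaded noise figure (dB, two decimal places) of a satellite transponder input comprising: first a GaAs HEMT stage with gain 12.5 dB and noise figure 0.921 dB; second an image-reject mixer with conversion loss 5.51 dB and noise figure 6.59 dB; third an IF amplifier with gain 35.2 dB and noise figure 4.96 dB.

Convert to linear (a loss of L dB is a gain of −L dB): F_i = 10^(NF_i/10), G_i = 10^(G_i,dB/10)
  Stage 1: F_1 = 10^(0.921/10) = 1.236, G_1 = 10^(12.5/10) = 17.78
  Stage 2: F_2 = 10^(6.59/10) = 4.560, G_2 = 10^(−5.51/10) = 0.2812
  Stage 3: F_3 = 10^(4.96/10) = 3.133, G_3 = 10^(35.2/10) = 3311
Friis cascade:
  F = 1.236 + (4.560 − 1)/17.78 + (3.133 − 1)/5.000 = 1.863
NF = 10 log₁₀(1.863) = 2.70 dB

2.70 dB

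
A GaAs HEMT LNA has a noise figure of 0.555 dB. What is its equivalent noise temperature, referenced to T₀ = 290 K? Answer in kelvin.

F = 10^(0.555/10) = 1.13632
T_e = (F − 1)·T₀ = (1.13632 − 1) × 290 = 39.5 K

39.5 K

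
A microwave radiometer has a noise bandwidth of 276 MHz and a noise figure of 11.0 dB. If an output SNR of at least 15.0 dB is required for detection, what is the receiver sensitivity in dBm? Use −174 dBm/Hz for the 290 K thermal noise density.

Sensitivity = −174 + 10 log₁₀(B) + NF + SNR_min
= −174 + 84.41 + 11.0 + 15.0
= −63.59 dBm → −63.6 dBm

−63.6 dBm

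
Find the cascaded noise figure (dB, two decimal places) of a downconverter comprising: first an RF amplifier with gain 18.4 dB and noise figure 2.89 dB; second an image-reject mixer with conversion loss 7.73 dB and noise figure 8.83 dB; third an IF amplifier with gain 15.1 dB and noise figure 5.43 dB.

3.53 dB

Convert to linear (a loss of L dB is a gain of −L dB): F_i = 10^(NF_i/10), G_i = 10^(G_i,dB/10)
  Stage 1: F_1 = 10^(2.89/10) = 1.945, G_1 = 10^(18.4/10) = 69.18
  Stage 2: F_2 = 10^(8.83/10) = 7.638, G_2 = 10^(−7.73/10) = 0.1687
  Stage 3: F_3 = 10^(5.43/10) = 3.491, G_3 = 10^(15.1/10) = 32.36
Friis cascade:
  F = 1.945 + (7.638 − 1)/69.18 + (3.491 − 1)/11.67 = 2.255
NF = 10 log₁₀(2.255) = 3.53 dB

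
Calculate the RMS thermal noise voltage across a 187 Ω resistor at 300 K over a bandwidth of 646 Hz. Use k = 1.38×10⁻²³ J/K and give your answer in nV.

44.7 nV

V_n = √(4kTRB)
4kTRB = 4 × 1.38×10⁻²³ × 300 × 1.87×10² × 6.46×10² = 2.00×10⁻¹⁵ V²
V_n = √(2.00×10⁻¹⁵) = 4.47×10⁻⁸ V = 44.7 nV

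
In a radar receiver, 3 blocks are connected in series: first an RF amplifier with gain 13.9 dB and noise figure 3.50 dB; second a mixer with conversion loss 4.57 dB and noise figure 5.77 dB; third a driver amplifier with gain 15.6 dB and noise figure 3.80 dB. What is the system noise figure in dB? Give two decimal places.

Convert to linear (a loss of L dB is a gain of −L dB): F_i = 10^(NF_i/10), G_i = 10^(G_i,dB/10)
  Stage 1: F_1 = 10^(3.50/10) = 2.239, G_1 = 10^(13.9/10) = 24.55
  Stage 2: F_2 = 10^(5.77/10) = 3.776, G_2 = 10^(−4.57/10) = 0.3491
  Stage 3: F_3 = 10^(3.80/10) = 2.399, G_3 = 10^(15.6/10) = 36.31
Friis cascade:
  F = 2.239 + (3.776 − 1)/24.55 + (2.399 − 1)/8.570 = 2.515
NF = 10 log₁₀(2.515) = 4.01 dB

4.01 dB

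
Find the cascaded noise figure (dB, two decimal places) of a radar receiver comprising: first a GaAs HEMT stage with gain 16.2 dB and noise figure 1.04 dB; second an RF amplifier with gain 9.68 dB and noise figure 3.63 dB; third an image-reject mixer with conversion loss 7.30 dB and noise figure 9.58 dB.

1.21 dB

Convert to linear (a loss of L dB is a gain of −L dB): F_i = 10^(NF_i/10), G_i = 10^(G_i,dB/10)
  Stage 1: F_1 = 10^(1.04/10) = 1.271, G_1 = 10^(16.2/10) = 41.69
  Stage 2: F_2 = 10^(3.63/10) = 2.307, G_2 = 10^(9.68/10) = 9.290
  Stage 3: F_3 = 10^(9.58/10) = 9.078, G_3 = 10^(−7.30/10) = 0.1862
Friis cascade:
  F = 1.271 + (2.307 − 1)/41.69 + (9.078 − 1)/387.3 = 1.323
NF = 10 log₁₀(1.323) = 1.21 dB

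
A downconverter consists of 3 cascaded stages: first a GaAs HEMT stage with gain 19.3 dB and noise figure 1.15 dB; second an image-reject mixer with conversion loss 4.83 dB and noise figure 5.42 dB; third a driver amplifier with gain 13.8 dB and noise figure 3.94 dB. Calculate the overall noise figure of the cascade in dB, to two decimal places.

1.41 dB

Convert to linear (a loss of L dB is a gain of −L dB): F_i = 10^(NF_i/10), G_i = 10^(G_i,dB/10)
  Stage 1: F_1 = 10^(1.15/10) = 1.303, G_1 = 10^(19.3/10) = 85.11
  Stage 2: F_2 = 10^(5.42/10) = 3.483, G_2 = 10^(−4.83/10) = 0.3289
  Stage 3: F_3 = 10^(3.94/10) = 2.477, G_3 = 10^(13.8/10) = 23.99
Friis cascade:
  F = 1.303 + (3.483 − 1)/85.11 + (2.477 − 1)/27.99 = 1.385
NF = 10 log₁₀(1.385) = 1.41 dB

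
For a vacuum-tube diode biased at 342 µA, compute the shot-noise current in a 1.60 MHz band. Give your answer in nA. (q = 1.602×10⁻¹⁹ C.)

13.2 nA

I_n = √(2qI·B)
2qI·B = 2 × 1.602×10⁻¹⁹ × 3.42×10⁻⁴ × 1.60×10⁶ = 1.75×10⁻¹⁶ A²
I_n = √(1.75×10⁻¹⁶) = 1.32×10⁻⁸ A = 13.2 nA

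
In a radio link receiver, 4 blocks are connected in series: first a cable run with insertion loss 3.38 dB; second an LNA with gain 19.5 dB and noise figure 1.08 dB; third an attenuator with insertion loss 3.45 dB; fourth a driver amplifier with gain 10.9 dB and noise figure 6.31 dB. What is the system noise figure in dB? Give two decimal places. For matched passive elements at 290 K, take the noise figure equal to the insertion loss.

4.77 dB

Convert to linear (a loss of L dB is a gain of −L dB): F_i = 10^(NF_i/10), G_i = 10^(G_i,dB/10)
  Stage 1: F_1 = 10^(3.38/10) = 2.178, G_1 = 10^(−3.38/10) = 0.4592
  Stage 2: F_2 = 10^(1.08/10) = 1.282, G_2 = 10^(19.5/10) = 89.13
  Stage 3: F_3 = 10^(3.45/10) = 2.213, G_3 = 10^(−3.45/10) = 0.4519
  Stage 4: F_4 = 10^(6.31/10) = 4.276, G_4 = 10^(10.9/10) = 12.30
Friis cascade:
  F = 2.178 + (1.282 − 1)/0.4592 + (2.213 − 1)/40.93 + (4.276 − 1)/18.49 = 2.999
NF = 10 log₁₀(2.999) = 4.77 dB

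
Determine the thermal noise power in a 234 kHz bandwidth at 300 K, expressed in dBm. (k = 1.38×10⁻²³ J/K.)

P_n = kTB = 1.38×10⁻²³ × 300 × 2.34×10⁵ = 9.69×10⁻¹⁶ W
In dBm: 10 log₁₀(9.69×10⁻¹⁶ / 10⁻³) = −120.1 dBm

−120.1 dBm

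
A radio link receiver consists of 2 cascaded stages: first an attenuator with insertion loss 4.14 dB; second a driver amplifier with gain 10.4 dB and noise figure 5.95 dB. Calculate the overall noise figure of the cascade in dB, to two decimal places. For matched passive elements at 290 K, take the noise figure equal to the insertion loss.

10.09 dB

Convert to linear (a loss of L dB is a gain of −L dB): F_i = 10^(NF_i/10), G_i = 10^(G_i,dB/10)
  Stage 1: F_1 = 10^(4.14/10) = 2.594, G_1 = 10^(−4.14/10) = 0.3855
  Stage 2: F_2 = 10^(5.95/10) = 3.936, G_2 = 10^(10.4/10) = 10.96
Friis cascade:
  F = 2.594 + (3.936 − 1)/0.3855 = 10.21
NF = 10 log₁₀(10.21) = 10.09 dB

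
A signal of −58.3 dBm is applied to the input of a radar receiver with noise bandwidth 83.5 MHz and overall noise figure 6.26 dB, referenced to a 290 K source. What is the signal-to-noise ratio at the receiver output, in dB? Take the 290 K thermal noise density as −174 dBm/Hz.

30.2 dB

Noise floor: N = −174 + 10 log₁₀(B) + NF
10 log₁₀(8.35×10⁷) = 79.22 dB
N = −174 + 79.22 + 6.26 = −88.52 dBm
SNR = P_sig − N = −58.3 − (−88.52) = 30.22 dB → 30.2 dB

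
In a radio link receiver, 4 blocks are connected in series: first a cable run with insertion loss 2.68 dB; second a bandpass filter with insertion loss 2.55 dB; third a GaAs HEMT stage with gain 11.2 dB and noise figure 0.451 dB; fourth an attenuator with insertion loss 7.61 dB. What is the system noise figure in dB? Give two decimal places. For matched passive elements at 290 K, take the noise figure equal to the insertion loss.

Convert to linear (a loss of L dB is a gain of −L dB): F_i = 10^(NF_i/10), G_i = 10^(G_i,dB/10)
  Stage 1: F_1 = 10^(2.68/10) = 1.854, G_1 = 10^(−2.68/10) = 0.5395
  Stage 2: F_2 = 10^(2.55/10) = 1.799, G_2 = 10^(−2.55/10) = 0.5559
  Stage 3: F_3 = 10^(0.451/10) = 1.109, G_3 = 10^(11.2/10) = 13.18
  Stage 4: F_4 = 10^(7.61/10) = 5.768, G_4 = 10^(−7.61/10) = 0.1734
Friis cascade:
  F = 1.854 + (1.799 − 1)/0.5395 + (1.109 − 1)/0.2999 + (5.768 − 1)/3.954 = 4.905
NF = 10 log₁₀(4.905) = 6.91 dB

6.91 dB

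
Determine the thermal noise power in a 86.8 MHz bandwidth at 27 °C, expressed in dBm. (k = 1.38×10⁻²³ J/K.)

T = 27 °C + 273.15 = 300.15 K
P_n = kTB = 1.38×10⁻²³ × 300.15 × 8.68×10⁷ = 3.60×10⁻¹³ W
In dBm: 10 log₁₀(3.60×10⁻¹³ / 10⁻³) = −94.4 dBm

−94.4 dBm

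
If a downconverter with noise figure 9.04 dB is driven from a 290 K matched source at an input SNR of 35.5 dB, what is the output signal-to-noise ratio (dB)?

By definition F = SNR_in/SNR_out, so in dB: SNR_out = SNR_in − NF
SNR_out = 35.5 − 9.04 = 26.46 dB

26.46 dB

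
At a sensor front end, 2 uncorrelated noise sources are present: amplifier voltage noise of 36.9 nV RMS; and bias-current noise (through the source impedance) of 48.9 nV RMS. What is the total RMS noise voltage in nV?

Uncorrelated sources add in power (mean-square): V_tot = √(ΣV_i²)
V_tot = √[(3.69×10⁻⁸)² + (4.89×10⁻⁸)²] = 6.13×10⁻⁸ V = 61.3 nV

61.3 nV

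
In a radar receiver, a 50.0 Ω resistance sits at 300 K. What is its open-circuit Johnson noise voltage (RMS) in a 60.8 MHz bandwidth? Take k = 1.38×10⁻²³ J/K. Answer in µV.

7.10 µV

V_n = √(4kTRB)
4kTRB = 4 × 1.38×10⁻²³ × 300 × 5.00×10¹ × 6.08×10⁷ = 5.03×10⁻¹¹ V²
V_n = √(5.03×10⁻¹¹) = 7.10×10⁻⁶ V = 7.10 µV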